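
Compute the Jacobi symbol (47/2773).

0

Reciprocity: 47 ≡ 3 and 2773 ≡ 1 (mod 4), so (47/2773) = +(2773/47).
Reduce top mod 47: now compute (0/47).
Top reduces to 0: gcd > 1, so the symbol is 0.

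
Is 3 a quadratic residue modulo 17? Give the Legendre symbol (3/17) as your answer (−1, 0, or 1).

-1

Reciprocity: 3 ≡ 3 and 17 ≡ 1 (mod 4), so (3/17) = +(17/3).
Reduce top mod 3: now compute (2/3).
Pull out 2: since 3 ≡ 3 (mod 8), (2/3) = -1.
Reached (1/3) = 1. Collecting the sign flips along the way, the symbol is -1.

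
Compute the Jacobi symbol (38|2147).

Pull out 2: since 2147 ≡ 3 (mod 8), (2/2147) = -1.
Reciprocity: 19 ≡ 3 and 2147 ≡ 3 (mod 4), so (19/2147) = −(2147/19).
Reduce top mod 19: now compute (0/19).
Top reduces to 0: gcd > 1, so the symbol is 0.

0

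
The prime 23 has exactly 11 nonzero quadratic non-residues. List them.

Square k = 1,…,11 (k and 23−k give the same square):
1²=1, 2²=4, 3²=9, 4²=16, 5²≡2, 6²≡13, 7²≡3, 8²≡18, 9²≡12, 10²≡8, 11²≡6 (mod 23).
The residues are {1, 2, 3, 4, 6, 8, 9, 12, 13, 16, 18}; the non-residues are the remaining 11 nonzero classes.

5, 7, 10, 11, 14, 15, 17, 19, 20, 21, 22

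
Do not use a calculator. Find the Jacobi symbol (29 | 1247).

Reciprocity: 29 ≡ 1 and 1247 ≡ 3 (mod 4), so (29/1247) = +(1247/29).
Reduce top mod 29: now compute (0/29).
Top reduces to 0: gcd > 1, so the symbol is 0.

0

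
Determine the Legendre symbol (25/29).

Euler's criterion: (25/29) ≡ 25^14 (mod 29).
25^2 ≡ 16 (mod 29)
25^4 ≡ 24 (mod 29)
25^8 ≡ 25 (mod 29)
25^14 = 25^(8+4+2) ≡ 1 (mod 29).
Result is 1, so (25/29) = 1.

1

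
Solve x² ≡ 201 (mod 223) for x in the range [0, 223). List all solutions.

76, 147

Since 223 ≡ 3 (mod 4), a square root of 201 is 201^((223+1)/4) = 201^56 mod 223.
Repeated squaring: 201^2≡38, 201^4≡106, 201^8≡86, 201^16≡37, 201^32≡31 (mod 223).
201^56 = 201^(32+16+8) ≡ 76 (mod 223).
Check: 76² = 5776 ≡ 201 (mod 223). The two roots are 76 and 147.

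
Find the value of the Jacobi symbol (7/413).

0

Reciprocity: 7 ≡ 3 and 413 ≡ 1 (mod 4), so (7/413) = +(413/7).
Reduce top mod 7: now compute (0/7).
Top reduces to 0: gcd > 1, so the symbol is 0.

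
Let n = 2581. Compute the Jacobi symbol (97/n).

Reciprocity: 97 ≡ 1 and 2581 ≡ 1 (mod 4), so (97/2581) = +(2581/97).
Reduce top mod 97: now compute (59/97).
Reciprocity: 59 ≡ 3 and 97 ≡ 1 (mod 4), so (59/97) = +(97/59).
Reduce top mod 59: now compute (38/59).
Pull out 2: since 59 ≡ 3 (mod 8), (2/59) = -1.
Reciprocity: 19 ≡ 3 and 59 ≡ 3 (mod 4), so (19/59) = −(59/19).
Reduce top mod 19: now compute (2/19).
Pull out 2: since 19 ≡ 3 (mod 8), (2/19) = -1.
Reached (1/19) = 1. Collecting the sign flips along the way, the symbol is -1.

-1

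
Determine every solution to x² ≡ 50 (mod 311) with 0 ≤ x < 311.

Since 311 ≡ 3 (mod 4), a square root of 50 is 50^((311+1)/4) = 50^78 mod 311.
Repeated squaring: 50^2≡12, 50^4≡144, 50^8≡210, 50^16≡249, 50^32≡112, 50^64≡104 (mod 311).
50^78 = 50^(64+8+4+2) ≡ 292 (mod 311).
Check: 292² = 85264 ≡ 50 (mod 311). The two roots are 19 and 292.

19, 292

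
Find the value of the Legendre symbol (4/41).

1

Euler's criterion: (4/41) ≡ 4^20 (mod 41).
4^2 ≡ 16 (mod 41)
4^4 ≡ 10 (mod 41)
4^8 ≡ 18 (mod 41)
4^16 ≡ 37 (mod 41)
4^20 = 4^(16+4) ≡ 1 (mod 41).
Result is 1, so (4/41) = 1.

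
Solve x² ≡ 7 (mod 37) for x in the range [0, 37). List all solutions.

37 ≡ 1 (mod 4), so we find a root by search.
Trying successive values, 9² = 81 ≡ 7 (mod 37). The other root is 37 − 9 = 28.

9, 28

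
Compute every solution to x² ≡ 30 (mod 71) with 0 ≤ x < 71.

32, 39

Since 71 ≡ 3 (mod 4), a square root of 30 is 30^((71+1)/4) = 30^18 mod 71.
Repeated squaring: 30^2≡48, 30^4≡32, 30^8≡30, 30^16≡48 (mod 71).
30^18 = 30^(16+2) ≡ 32 (mod 71).
Check: 32² = 1024 ≡ 30 (mod 71). The two roots are 32 and 39.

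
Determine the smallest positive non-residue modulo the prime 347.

(2/347) = −1, so 2 is the smallest positive non-residue mod 347.

2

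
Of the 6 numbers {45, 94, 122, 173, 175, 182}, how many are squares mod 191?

(45/191) = +1 → QR.
(94/191) = -1 → non-residue.
(122/191) = -1 → non-residue.
(173/191) = -1 → non-residue.
(175/191) = -1 → non-residue.
(182/191) = -1 → non-residue.
Total quadratic residues among the 6: 1.

1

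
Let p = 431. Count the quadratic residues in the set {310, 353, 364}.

2

(310/431) = -1 → non-residue.
(353/431) = +1 → QR.
(364/431) = +1 → QR.
Total quadratic residues among the 3: 2.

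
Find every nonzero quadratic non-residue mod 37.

2, 5, 6, 8, 13, 14, 15, 17, 18, 19, 20, 22, 23, 24, 29, 31, 32, 35

Square k = 1,…,18 (k and 37−k give the same square):
1²=1, 2²=4, 3²=9, 4²=16, 5²=25, 6²=36, 7²≡12, 8²≡27, 9²≡7, 10²≡26, 11²≡10, 12²≡33, 13²≡21, 14²≡11, 15²≡3, 16²≡34, 17²≡30, 18²≡28 (mod 37).
The residues are {1, 3, 4, 7, 9, 10, 11, 12, 16, 21, 25, 26, 27, 28, 30, 33, 34, 36}; the non-residues are the remaining 18 nonzero classes.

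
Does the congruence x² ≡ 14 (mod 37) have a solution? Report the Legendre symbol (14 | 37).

Pull out 2: since 37 ≡ 5 (mod 8), (2/37) = -1.
Reciprocity: 7 ≡ 3 and 37 ≡ 1 (mod 4), so (7/37) = +(37/7).
Reduce top mod 7: now compute (2/7).
Pull out 2: since 7 ≡ 7 (mod 8), (2/7) = +1.
Reached (1/7) = 1. Collecting the sign flips along the way, the symbol is -1.

-1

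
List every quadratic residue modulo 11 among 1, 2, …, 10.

Square k = 1,…,5 (k and 11−k give the same square):
1²=1, 2²=4, 3²=9, 4²≡5, 5²≡3 (mod 11).
So the quadratic residues mod 11 are {1, 3, 4, 5, 9}.

1 3 4 5 9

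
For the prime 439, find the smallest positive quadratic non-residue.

3

(2/439) = +1, so 2 is a residue.
(3/439) = −1, so 3 is the smallest positive non-residue mod 439.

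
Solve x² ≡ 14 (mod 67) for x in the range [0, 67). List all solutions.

Since 67 ≡ 3 (mod 4), a square root of 14 is 14^((67+1)/4) = 14^17 mod 67.
Repeated squaring: 14^2≡62, 14^4≡25, 14^8≡22, 14^16≡15 (mod 67).
14^17 = 14^(16+1) ≡ 9 (mod 67).
Check: 9² = 81 ≡ 14 (mod 67). The two roots are 9 and 58.

9, 58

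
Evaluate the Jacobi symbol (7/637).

0

Reciprocity: 7 ≡ 3 and 637 ≡ 1 (mod 4), so (7/637) = +(637/7).
Reduce top mod 7: now compute (0/7).
Top reduces to 0: gcd > 1, so the symbol is 0.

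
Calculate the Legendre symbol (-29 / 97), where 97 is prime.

First reduce: -29 ≡ 68 (mod 97).
Pull out 2^2: since 97 ≡ 1 (mod 8), (2/97) = +1, so (2/97)^2 = +1.
Reciprocity: 17 ≡ 1 and 97 ≡ 1 (mod 4), so (17/97) = +(97/17).
Reduce top mod 17: now compute (12/17).
Pull out 2^2: since 17 ≡ 1 (mod 8), (2/17) = +1, so (2/17)^2 = +1.
Reciprocity: 3 ≡ 3 and 17 ≡ 1 (mod 4), so (3/17) = +(17/3).
Reduce top mod 3: now compute (2/3).
Pull out 2: since 3 ≡ 3 (mod 8), (2/3) = -1.
Reached (1/3) = 1. Collecting the sign flips along the way, the symbol is -1.

-1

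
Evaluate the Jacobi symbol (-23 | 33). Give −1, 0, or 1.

-1

First reduce: -23 ≡ 10 (mod 33).
Pull out 2: since 33 ≡ 1 (mod 8), (2/33) = +1.
Reciprocity: 5 ≡ 1 and 33 ≡ 1 (mod 4), so (5/33) = +(33/5).
Reduce top mod 5: now compute (3/5).
Reciprocity: 3 ≡ 3 and 5 ≡ 1 (mod 4), so (3/5) = +(5/3).
Reduce top mod 3: now compute (2/3).
Pull out 2: since 3 ≡ 3 (mod 8), (2/3) = -1.
Reached (1/3) = 1. Collecting the sign flips along the way, the symbol is -1.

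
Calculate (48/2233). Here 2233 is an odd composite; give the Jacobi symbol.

1

Pull out 2^4: since 2233 ≡ 1 (mod 8), (2/2233) = +1, so (2/2233)^4 = +1.
Reciprocity: 3 ≡ 3 and 2233 ≡ 1 (mod 4), so (3/2233) = +(2233/3).
Reduce top mod 3: now compute (1/3).
Reached (1/3) = 1. Collecting the sign flips along the way, the symbol is +1.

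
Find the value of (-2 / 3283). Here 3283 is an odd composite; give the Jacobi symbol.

First reduce: -2 ≡ 3281 (mod 3283).
Reciprocity: 3281 ≡ 1 and 3283 ≡ 3 (mod 4), so (3281/3283) = +(3283/3281).
Reduce top mod 3281: now compute (2/3281).
Pull out 2: since 3281 ≡ 1 (mod 8), (2/3281) = +1.
Reached (1/3281) = 1. Collecting the sign flips along the way, the symbol is +1.

1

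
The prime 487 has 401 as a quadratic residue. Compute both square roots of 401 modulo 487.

141, 346

Since 487 ≡ 3 (mod 4), a square root of 401 is 401^((487+1)/4) = 401^122 mod 487.
Repeated squaring: 401^2≡91, 401^4≡2, 401^8≡4, 401^16≡16, 401^32≡256, 401^64≡278 (mod 487).
401^122 = 401^(64+32+16+8+2) ≡ 141 (mod 487).
Check: 141² = 19881 ≡ 401 (mod 487). The two roots are 141 and 346.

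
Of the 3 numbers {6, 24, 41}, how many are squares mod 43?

3

(6/43) = +1 → QR.
(24/43) = +1 → QR.
(41/43) = +1 → QR.
Total quadratic residues among the 3: 3.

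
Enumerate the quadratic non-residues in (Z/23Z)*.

Square k = 1,…,11 (k and 23−k give the same square):
1²=1, 2²=4, 3²=9, 4²=16, 5²≡2, 6²≡13, 7²≡3, 8²≡18, 9²≡12, 10²≡8, 11²≡6 (mod 23).
The residues are {1, 2, 3, 4, 6, 8, 9, 12, 13, 16, 18}; the non-residues are the remaining 11 nonzero classes.

5 7 10 11 14 15 17 19 20 21 22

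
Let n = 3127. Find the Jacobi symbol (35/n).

Reciprocity: 35 ≡ 3 and 3127 ≡ 3 (mod 4), so (35/3127) = −(3127/35).
Reduce top mod 35: now compute (12/35).
Pull out 2^2: since 35 ≡ 3 (mod 8), (2/35) = -1, so (2/35)^2 = +1.
Reciprocity: 3 ≡ 3 and 35 ≡ 3 (mod 4), so (3/35) = −(35/3).
Reduce top mod 3: now compute (2/3).
Pull out 2: since 3 ≡ 3 (mod 8), (2/3) = -1.
Reached (1/3) = 1. Collecting the sign flips along the way, the symbol is -1.

-1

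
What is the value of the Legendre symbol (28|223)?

Euler's criterion: (28/223) ≡ 28^111 (mod 223).
28^2 ≡ 115 (mod 223)
28^4 ≡ 68 (mod 223)
28^8 ≡ 164 (mod 223)
28^16 ≡ 136 (mod 223)
28^32 ≡ 210 (mod 223)
28^64 ≡ 169 (mod 223)
28^111 = 28^(64+32+8+4+2+1) ≡ 1 (mod 223).
Result is 1, so (28/223) = 1.

1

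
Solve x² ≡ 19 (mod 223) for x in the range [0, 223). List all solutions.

Since 223 ≡ 3 (mod 4), a square root of 19 is 19^((223+1)/4) = 19^56 mod 223.
Repeated squaring: 19^2≡138, 19^4≡89, 19^8≡116, 19^16≡76, 19^32≡201 (mod 223).
19^56 = 19^(32+16+8) ≡ 58 (mod 223).
Check: 58² = 3364 ≡ 19 (mod 223). The two roots are 58 and 165.

58, 165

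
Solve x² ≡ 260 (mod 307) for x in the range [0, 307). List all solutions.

80, 227

Since 307 ≡ 3 (mod 4), a square root of 260 is 260^((307+1)/4) = 260^77 mod 307.
Repeated squaring: 260^2≡60, 260^4≡223, 260^8≡302, 260^16≡25, 260^32≡11, 260^64≡121 (mod 307).
260^77 = 260^(64+8+4+1) ≡ 227 (mod 307).
Check: 227² = 51529 ≡ 260 (mod 307). The two roots are 80 and 227.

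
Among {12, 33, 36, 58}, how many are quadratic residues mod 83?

3

(12/83) = +1 → QR.
(33/83) = +1 → QR.
(36/83) = +1 → QR.
(58/83) = -1 → non-residue.
Total quadratic residues among the 4: 3.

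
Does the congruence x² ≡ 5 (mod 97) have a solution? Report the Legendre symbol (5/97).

-1

Euler's criterion: (5/97) ≡ 5^48 (mod 97).
5^2 ≡ 25 (mod 97)
5^4 ≡ 43 (mod 97)
5^8 ≡ 6 (mod 97)
5^16 ≡ 36 (mod 97)
5^32 ≡ 35 (mod 97)
5^48 = 5^(32+16) ≡ 96 (mod 97).
Result is 96 ≡ −1, so (5/97) = −1.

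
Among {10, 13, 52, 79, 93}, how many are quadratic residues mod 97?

2

(10/97) = -1 → non-residue.
(13/97) = -1 → non-residue.
(52/97) = -1 → non-residue.
(79/97) = +1 → QR.
(93/97) = +1 → QR.
Total quadratic residues among the 5: 2.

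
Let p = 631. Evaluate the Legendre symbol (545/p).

-1

Reciprocity: 545 ≡ 1 and 631 ≡ 3 (mod 4), so (545/631) = +(631/545).
Reduce top mod 545: now compute (86/545).
Pull out 2: since 545 ≡ 1 (mod 8), (2/545) = +1.
Reciprocity: 43 ≡ 3 and 545 ≡ 1 (mod 4), so (43/545) = +(545/43).
Reduce top mod 43: now compute (29/43).
Reciprocity: 29 ≡ 1 and 43 ≡ 3 (mod 4), so (29/43) = +(43/29).
Reduce top mod 29: now compute (14/29).
Pull out 2: since 29 ≡ 5 (mod 8), (2/29) = -1.
Reciprocity: 7 ≡ 3 and 29 ≡ 1 (mod 4), so (7/29) = +(29/7).
Reduce top mod 7: now compute (1/7).
Reached (1/7) = 1. Collecting the sign flips along the way, the symbol is -1.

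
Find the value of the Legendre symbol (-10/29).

-1

First reduce: -10 ≡ 19 (mod 29).
Reciprocity: 19 ≡ 3 and 29 ≡ 1 (mod 4), so (19/29) = +(29/19).
Reduce top mod 19: now compute (10/19).
Pull out 2: since 19 ≡ 3 (mod 8), (2/19) = -1.
Reciprocity: 5 ≡ 1 and 19 ≡ 3 (mod 4), so (5/19) = +(19/5).
Reduce top mod 5: now compute (4/5).
Pull out 2^2: since 5 ≡ 5 (mod 8), (2/5) = -1, so (2/5)^2 = +1.
Reached (1/5) = 1. Collecting the sign flips along the way, the symbol is -1.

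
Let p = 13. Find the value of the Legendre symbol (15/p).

-1

First reduce: 15 ≡ 2 (mod 13).
Pull out 2: since 13 ≡ 5 (mod 8), (2/13) = -1.
Reached (1/13) = 1. Collecting the sign flips along the way, the symbol is -1.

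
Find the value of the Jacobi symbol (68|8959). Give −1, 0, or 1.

Pull out 2^2: since 8959 ≡ 7 (mod 8), (2/8959) = +1, so (2/8959)^2 = +1.
Reciprocity: 17 ≡ 1 and 8959 ≡ 3 (mod 4), so (17/8959) = +(8959/17).
Reduce top mod 17: now compute (0/17).
Top reduces to 0: gcd > 1, so the symbol is 0.

0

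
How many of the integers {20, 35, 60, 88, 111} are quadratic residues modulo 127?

(20/127) = -1 → non-residue.
(35/127) = +1 → QR.
(60/127) = +1 → QR.
(88/127) = +1 → QR.
(111/127) = -1 → non-residue.
Total quadratic residues among the 5: 3.

3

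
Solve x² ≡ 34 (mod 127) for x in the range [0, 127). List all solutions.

62, 65

Since 127 ≡ 3 (mod 4), a square root of 34 is 34^((127+1)/4) = 34^32 mod 127.
Repeated squaring: 34^2≡13, 34^4≡42, 34^8≡113, 34^16≡69, 34^32≡62 (mod 127).
34^32 = 34^(32) ≡ 62 (mod 127).
Check: 62² = 3844 ≡ 34 (mod 127). The two roots are 62 and 65.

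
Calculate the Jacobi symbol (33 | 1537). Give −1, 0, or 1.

-1

Reciprocity: 33 ≡ 1 and 1537 ≡ 1 (mod 4), so (33/1537) = +(1537/33).
Reduce top mod 33: now compute (19/33).
Reciprocity: 19 ≡ 3 and 33 ≡ 1 (mod 4), so (19/33) = +(33/19).
Reduce top mod 19: now compute (14/19).
Pull out 2: since 19 ≡ 3 (mod 8), (2/19) = -1.
Reciprocity: 7 ≡ 3 and 19 ≡ 3 (mod 4), so (7/19) = −(19/7).
Reduce top mod 7: now compute (5/7).
Reciprocity: 5 ≡ 1 and 7 ≡ 3 (mod 4), so (5/7) = +(7/5).
Reduce top mod 5: now compute (2/5).
Pull out 2: since 5 ≡ 5 (mod 8), (2/5) = -1.
Reached (1/5) = 1. Collecting the sign flips along the way, the symbol is -1.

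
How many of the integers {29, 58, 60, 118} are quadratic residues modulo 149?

(29/149) = +1 → QR.
(58/149) = -1 → non-residue.
(60/149) = -1 → non-residue.
(118/149) = +1 → QR.
Total quadratic residues among the 4: 2.

2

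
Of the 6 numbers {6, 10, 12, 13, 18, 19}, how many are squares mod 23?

(6/23) = +1 → QR.
(10/23) = -1 → non-residue.
(12/23) = +1 → QR.
(13/23) = +1 → QR.
(18/23) = +1 → QR.
(19/23) = -1 → non-residue.
Total quadratic residues among the 6: 4.

4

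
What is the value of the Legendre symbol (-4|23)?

First reduce: -4 ≡ 19 (mod 23).
Reciprocity: 19 ≡ 3 and 23 ≡ 3 (mod 4), so (19/23) = −(23/19).
Reduce top mod 19: now compute (4/19).
Pull out 2^2: since 19 ≡ 3 (mod 8), (2/19) = -1, so (2/19)^2 = +1.
Reached (1/19) = 1. Collecting the sign flips along the way, the symbol is -1.

-1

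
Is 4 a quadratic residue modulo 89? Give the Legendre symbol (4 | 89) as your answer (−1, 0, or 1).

Euler's criterion: (4/89) ≡ 4^44 (mod 89).
4^2 ≡ 16 (mod 89)
4^4 ≡ 78 (mod 89)
4^8 ≡ 32 (mod 89)
4^16 ≡ 45 (mod 89)
4^32 ≡ 67 (mod 89)
4^44 = 4^(32+8+4) ≡ 1 (mod 89).
Result is 1, so (4/89) = 1.

1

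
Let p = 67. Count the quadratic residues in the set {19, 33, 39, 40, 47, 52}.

(19/67) = +1 → QR.
(33/67) = +1 → QR.
(39/67) = +1 → QR.
(40/67) = +1 → QR.
(47/67) = +1 → QR.
(52/67) = -1 → non-residue.
Total quadratic residues among the 6: 5.

5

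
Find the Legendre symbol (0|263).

Top reduces to 0: gcd > 1, so the symbol is 0.

0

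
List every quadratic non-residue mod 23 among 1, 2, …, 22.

Square k = 1,…,11 (k and 23−k give the same square):
1²=1, 2²=4, 3²=9, 4²=16, 5²≡2, 6²≡13, 7²≡3, 8²≡18, 9²≡12, 10²≡8, 11²≡6 (mod 23).
The residues are {1, 2, 3, 4, 6, 8, 9, 12, 13, 16, 18}; the non-residues are the remaining 11 nonzero classes.

5, 7, 10, 11, 14, 15, 17, 19, 20, 21, 22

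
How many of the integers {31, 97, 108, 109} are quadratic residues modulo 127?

1

(31/127) = +1 → QR.
(97/127) = -1 → non-residue.
(108/127) = -1 → non-residue.
(109/127) = -1 → non-residue.
Total quadratic residues among the 4: 1.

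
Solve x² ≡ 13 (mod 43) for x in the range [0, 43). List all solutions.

20, 23

Since 43 ≡ 3 (mod 4), a square root of 13 is 13^((43+1)/4) = 13^11 mod 43.
Repeated squaring: 13^2≡40, 13^4≡9, 13^8≡38 (mod 43).
13^11 = 13^(8+2+1) ≡ 23 (mod 43).
Check: 23² = 529 ≡ 13 (mod 43). The two roots are 20 and 23.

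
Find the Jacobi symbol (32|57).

Pull out 2^5: since 57 ≡ 1 (mod 8), (2/57) = +1, so (2/57)^5 = +1.
Reached (1/57) = 1. Collecting the sign flips along the way, the symbol is +1.

1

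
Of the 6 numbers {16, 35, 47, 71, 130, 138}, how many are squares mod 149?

(16/149) = +1 → QR.
(35/149) = +1 → QR.
(47/149) = +1 → QR.
(71/149) = -1 → non-residue.
(130/149) = +1 → QR.
(138/149) = -1 → non-residue.
Total quadratic residues among the 6: 4.

4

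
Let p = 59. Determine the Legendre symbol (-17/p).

-1

Euler's criterion: (-17/59) ≡ 42^29 (mod 59).
42^2 ≡ 53 (mod 59)
42^4 ≡ 36 (mod 59)
42^8 ≡ 57 (mod 59)
42^16 ≡ 4 (mod 59)
42^29 = 42^(16+8+4+1) ≡ 58 (mod 59).
Result is 58 ≡ −1, so (-17/59) = −1.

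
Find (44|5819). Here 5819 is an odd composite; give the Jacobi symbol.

Pull out 2^2: since 5819 ≡ 3 (mod 8), (2/5819) = -1, so (2/5819)^2 = +1.
Reciprocity: 11 ≡ 3 and 5819 ≡ 3 (mod 4), so (11/5819) = −(5819/11).
Reduce top mod 11: now compute (0/11).
Top reduces to 0: gcd > 1, so the symbol is 0.

0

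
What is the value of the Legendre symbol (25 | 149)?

1

Reciprocity: 25 ≡ 1 and 149 ≡ 1 (mod 4), so (25/149) = +(149/25).
Reduce top mod 25: now compute (24/25).
Pull out 2^3: since 25 ≡ 1 (mod 8), (2/25) = +1, so (2/25)^3 = +1.
Reciprocity: 3 ≡ 3 and 25 ≡ 1 (mod 4), so (3/25) = +(25/3).
Reduce top mod 3: now compute (1/3).
Reached (1/3) = 1. Collecting the sign flips along the way, the symbol is +1.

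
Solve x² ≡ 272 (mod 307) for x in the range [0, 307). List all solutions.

Since 307 ≡ 3 (mod 4), a square root of 272 is 272^((307+1)/4) = 272^77 mod 307.
Repeated squaring: 272^2≡304, 272^4≡9, 272^8≡81, 272^16≡114, 272^32≡102, 272^64≡273 (mod 307).
272^77 = 272^(64+8+4+1) ≡ 235 (mod 307).
Check: 235² = 55225 ≡ 272 (mod 307). The two roots are 72 and 235.

72, 235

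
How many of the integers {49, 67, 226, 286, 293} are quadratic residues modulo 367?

(49/367) = +1 → QR.
(67/367) = +1 → QR.
(226/367) = +1 → QR.
(286/367) = -1 → non-residue.
(293/367) = -1 → non-residue.
Total quadratic residues among the 5: 3.

3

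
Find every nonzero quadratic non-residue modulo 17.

Square k = 1,…,8 (k and 17−k give the same square):
1²=1, 2²=4, 3²=9, 4²=16, 5²≡8, 6²≡2, 7²≡15, 8²≡13 (mod 17).
The residues are {1, 2, 4, 8, 9, 13, 15, 16}; the non-residues are the remaining 8 nonzero classes.

3,5,6,7,10,11,12,14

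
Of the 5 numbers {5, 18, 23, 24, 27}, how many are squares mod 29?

3

(5/29) = +1 → QR.
(18/29) = -1 → non-residue.
(23/29) = +1 → QR.
(24/29) = +1 → QR.
(27/29) = -1 → non-residue.
Total quadratic residues among the 5: 3.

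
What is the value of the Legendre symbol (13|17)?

Reciprocity: 13 ≡ 1 and 17 ≡ 1 (mod 4), so (13/17) = +(17/13).
Reduce top mod 13: now compute (4/13).
Pull out 2^2: since 13 ≡ 5 (mod 8), (2/13) = -1, so (2/13)^2 = +1.
Reached (1/13) = 1. Collecting the sign flips along the way, the symbol is +1.

1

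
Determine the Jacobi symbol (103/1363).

Reciprocity: 103 ≡ 3 and 1363 ≡ 3 (mod 4), so (103/1363) = −(1363/103).
Reduce top mod 103: now compute (24/103).
Pull out 2^3: since 103 ≡ 7 (mod 8), (2/103) = +1, so (2/103)^3 = +1.
Reciprocity: 3 ≡ 3 and 103 ≡ 3 (mod 4), so (3/103) = −(103/3).
Reduce top mod 3: now compute (1/3).
Reached (1/3) = 1. Collecting the sign flips along the way, the symbol is +1.

1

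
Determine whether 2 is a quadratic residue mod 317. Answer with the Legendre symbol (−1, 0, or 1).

Euler's criterion: (2/317) ≡ 2^158 (mod 317).
2^2 ≡ 4 (mod 317)
2^4 ≡ 16 (mod 317)
2^8 ≡ 256 (mod 317)
2^16 ≡ 234 (mod 317)
2^32 ≡ 232 (mod 317)
2^64 ≡ 251 (mod 317)
2^128 ≡ 235 (mod 317)
2^158 = 2^(128+16+8+4+2) ≡ 316 (mod 317).
Result is 316 ≡ −1, so (2/317) = −1.

-1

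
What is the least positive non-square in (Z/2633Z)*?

3

(2/2633) = +1, so 2 is a residue.
(3/2633) = −1, so 3 is the smallest positive non-residue mod 2633.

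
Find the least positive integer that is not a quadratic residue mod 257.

(2/257) = +1, so 2 is a residue.
(3/257) = −1, so 3 is the smallest positive non-residue mod 257.

3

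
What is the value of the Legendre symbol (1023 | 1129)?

1

Euler's criterion: (1023/1129) ≡ 1023^564 (mod 1129).
1023^2 ≡ 1075 (mod 1129)
1023^4 ≡ 658 (mod 1129)
1023^8 ≡ 557 (mod 1129)
1023^16 ≡ 903 (mod 1129)
1023^32 ≡ 271 (mod 1129)
1023^64 ≡ 56 (mod 1129)
1023^128 ≡ 878 (mod 1129)
1023^256 ≡ 906 (mod 1129)
1023^512 ≡ 53 (mod 1129)
1023^564 = 1023^(512+32+16+4) ≡ 1 (mod 1129).
Result is 1, so (1023/1129) = 1.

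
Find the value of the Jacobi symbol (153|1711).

-1

Reciprocity: 153 ≡ 1 and 1711 ≡ 3 (mod 4), so (153/1711) = +(1711/153).
Reduce top mod 153: now compute (28/153).
Pull out 2^2: since 153 ≡ 1 (mod 8), (2/153) = +1, so (2/153)^2 = +1.
Reciprocity: 7 ≡ 3 and 153 ≡ 1 (mod 4), so (7/153) = +(153/7).
Reduce top mod 7: now compute (6/7).
Pull out 2: since 7 ≡ 7 (mod 8), (2/7) = +1.
Reciprocity: 3 ≡ 3 and 7 ≡ 3 (mod 4), so (3/7) = −(7/3).
Reduce top mod 3: now compute (1/3).
Reached (1/3) = 1. Collecting the sign flips along the way, the symbol is -1.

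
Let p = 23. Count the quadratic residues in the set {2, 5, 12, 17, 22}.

(2/23) = +1 → QR.
(5/23) = -1 → non-residue.
(12/23) = +1 → QR.
(17/23) = -1 → non-residue.
(22/23) = -1 → non-residue.
Total quadratic residues among the 5: 2.

2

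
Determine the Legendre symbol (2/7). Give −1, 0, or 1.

Euler's criterion: (2/7) ≡ 2^3 (mod 7).
2^2 ≡ 4 (mod 7)
2^3 = 2^(2+1) ≡ 1 (mod 7).
Result is 1, so (2/7) = 1.

1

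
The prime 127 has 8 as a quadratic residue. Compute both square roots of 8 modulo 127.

Since 127 ≡ 3 (mod 4), a square root of 8 is 8^((127+1)/4) = 8^32 mod 127.
Repeated squaring: 8^2≡64, 8^4≡32, 8^8≡8, 8^16≡64, 8^32≡32 (mod 127).
8^32 = 8^(32) ≡ 32 (mod 127).
Check: 32² = 1024 ≡ 8 (mod 127). The two roots are 32 and 95.

32, 95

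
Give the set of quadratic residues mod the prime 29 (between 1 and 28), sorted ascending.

1 4 5 6 7 9 13 16 20 22 23 24 25 28

Square k = 1,…,14 (k and 29−k give the same square):
1²=1, 2²=4, 3²=9, 4²=16, 5²=25, 6²≡7, 7²≡20, 8²≡6, 9²≡23, 10²≡13, 11²≡5, 12²≡28, 13²≡24, 14²≡22 (mod 29).
So the quadratic residues mod 29 are {1, 4, 5, 6, 7, 9, 13, 16, 20, 22, 23, 24, 25, 28}.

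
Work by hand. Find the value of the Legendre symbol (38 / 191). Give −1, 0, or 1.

-1

Euler's criterion: (38/191) ≡ 38^95 (mod 191).
38^2 ≡ 107 (mod 191)
38^4 ≡ 180 (mod 191)
38^8 ≡ 121 (mod 191)
38^16 ≡ 125 (mod 191)
38^32 ≡ 154 (mod 191)
38^64 ≡ 32 (mod 191)
38^95 = 38^(64+16+8+4+2+1) ≡ 190 (mod 191).
Result is 190 ≡ −1, so (38/191) = −1.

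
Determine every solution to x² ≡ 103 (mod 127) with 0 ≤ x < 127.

Since 127 ≡ 3 (mod 4), a square root of 103 is 103^((127+1)/4) = 103^32 mod 127.
Repeated squaring: 103^2≡68, 103^4≡52, 103^8≡37, 103^16≡99, 103^32≡22 (mod 127).
103^32 = 103^(32) ≡ 22 (mod 127).
Check: 22² = 484 ≡ 103 (mod 127). The two roots are 22 and 105.

22, 105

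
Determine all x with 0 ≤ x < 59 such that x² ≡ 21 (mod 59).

27, 32

Since 59 ≡ 3 (mod 4), a square root of 21 is 21^((59+1)/4) = 21^15 mod 59.
Repeated squaring: 21^2≡28, 21^4≡17, 21^8≡53 (mod 59).
21^15 = 21^(8+4+2+1) ≡ 27 (mod 59).
Check: 27² = 729 ≡ 21 (mod 59). The two roots are 27 and 32.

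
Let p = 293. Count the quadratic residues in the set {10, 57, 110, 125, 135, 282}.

3

(10/293) = +1 → QR.
(57/293) = +1 → QR.
(110/293) = -1 → non-residue.
(125/293) = -1 → non-residue.
(135/293) = +1 → QR.
(282/293) = -1 → non-residue.
Total quadratic residues among the 6: 3.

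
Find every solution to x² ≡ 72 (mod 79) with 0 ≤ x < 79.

Since 79 ≡ 3 (mod 4), a square root of 72 is 72^((79+1)/4) = 72^20 mod 79.
Repeated squaring: 72^2≡49, 72^4≡31, 72^8≡13, 72^16≡11 (mod 79).
72^20 = 72^(16+4) ≡ 25 (mod 79).
Check: 25² = 625 ≡ 72 (mod 79). The two roots are 25 and 54.

25, 54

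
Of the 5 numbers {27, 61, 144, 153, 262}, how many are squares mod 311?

(27/311) = +1 → QR.
(61/311) = -1 → non-residue.
(144/311) = +1 → QR.
(153/311) = -1 → non-residue.
(262/311) = -1 → non-residue.
Total quadratic residues among the 5: 2.

2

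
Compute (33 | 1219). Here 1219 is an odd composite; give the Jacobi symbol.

1

Reciprocity: 33 ≡ 1 and 1219 ≡ 3 (mod 4), so (33/1219) = +(1219/33).
Reduce top mod 33: now compute (31/33).
Reciprocity: 31 ≡ 3 and 33 ≡ 1 (mod 4), so (31/33) = +(33/31).
Reduce top mod 31: now compute (2/31).
Pull out 2: since 31 ≡ 7 (mod 8), (2/31) = +1.
Reached (1/31) = 1. Collecting the sign flips along the way, the symbol is +1.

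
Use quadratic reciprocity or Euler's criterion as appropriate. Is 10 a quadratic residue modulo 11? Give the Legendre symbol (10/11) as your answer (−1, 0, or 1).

Pull out 2: since 11 ≡ 3 (mod 8), (2/11) = -1.
Reciprocity: 5 ≡ 1 and 11 ≡ 3 (mod 4), so (5/11) = +(11/5).
Reduce top mod 5: now compute (1/5).
Reached (1/5) = 1. Collecting the sign flips along the way, the symbol is -1.

-1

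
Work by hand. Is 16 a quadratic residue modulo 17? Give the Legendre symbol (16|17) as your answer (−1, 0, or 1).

Euler's criterion: (16/17) ≡ 16^8 (mod 17).
16^2 ≡ 1 (mod 17)
16^4 ≡ 1 (mod 17)
16^8 ≡ 1 (mod 17)
16^8 = 16^(8) ≡ 1 (mod 17).
Result is 1, so (16/17) = 1.

1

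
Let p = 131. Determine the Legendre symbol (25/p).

1

Reciprocity: 25 ≡ 1 and 131 ≡ 3 (mod 4), so (25/131) = +(131/25).
Reduce top mod 25: now compute (6/25).
Pull out 2: since 25 ≡ 1 (mod 8), (2/25) = +1.
Reciprocity: 3 ≡ 3 and 25 ≡ 1 (mod 4), so (3/25) = +(25/3).
Reduce top mod 3: now compute (1/3).
Reached (1/3) = 1. Collecting the sign flips along the way, the symbol is +1.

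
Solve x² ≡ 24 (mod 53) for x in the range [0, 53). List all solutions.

17, 36

53 ≡ 1 (mod 4), so we find a root by search.
Trying successive values, 17² = 289 ≡ 24 (mod 53). The other root is 53 − 17 = 36.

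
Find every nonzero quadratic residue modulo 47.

1, 2, 3, 4, 6, 7, 8, 9, 12, 14, 16, 17, 18, 21, 24, 25, 27, 28, 32, 34, 36, 37, 42

Square k = 1,…,23 (k and 47−k give the same square):
1²=1, 2²=4, 3²=9, 4²=16, 5²=25, 6²=36, 7²≡2, 8²≡17, 9²≡34, 10²≡6, 11²≡27, 12²≡3, 13²≡28, 14²≡8, 15²≡37, 16²≡21, 17²≡7, 18²≡42, 19²≡32, 20²≡24, 21²≡18, 22²≡14, 23²≡12 (mod 47).
So the quadratic residues mod 47 are {1, 2, 3, 4, 6, 7, 8, 9, 12, 14, 16, 17, 18, 21, 24, 25, 27, 28, 32, 34, 36, 37, 42}.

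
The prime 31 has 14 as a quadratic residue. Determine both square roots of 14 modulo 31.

13, 18

Since 31 ≡ 3 (mod 4), a square root of 14 is 14^((31+1)/4) = 14^8 mod 31.
Repeated squaring: 14^2≡10, 14^4≡7, 14^8≡18 (mod 31).
14^8 = 14^(8) ≡ 18 (mod 31).
Check: 18² = 324 ≡ 14 (mod 31). The two roots are 13 and 18.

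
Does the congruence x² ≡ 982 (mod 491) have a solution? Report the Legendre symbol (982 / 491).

First reduce: 982 ≡ 0 (mod 491).
Top reduces to 0: gcd > 1, so the symbol is 0.

0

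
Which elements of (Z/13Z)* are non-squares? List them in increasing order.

Square k = 1,…,6 (k and 13−k give the same square):
1²=1, 2²=4, 3²=9, 4²≡3, 5²≡12, 6²≡10 (mod 13).
The residues are {1, 3, 4, 9, 10, 12}; the non-residues are the remaining 6 nonzero classes.

2 5 6 7 8 11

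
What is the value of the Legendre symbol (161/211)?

1

Euler's criterion: (161/211) ≡ 161^105 (mod 211).
161^2 ≡ 179 (mod 211)
161^4 ≡ 180 (mod 211)
161^8 ≡ 117 (mod 211)
161^16 ≡ 185 (mod 211)
161^32 ≡ 43 (mod 211)
161^64 ≡ 161 (mod 211)
161^105 = 161^(64+32+8+1) ≡ 1 (mod 211).
Result is 1, so (161/211) = 1.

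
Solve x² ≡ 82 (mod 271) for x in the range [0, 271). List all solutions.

Since 271 ≡ 3 (mod 4), a square root of 82 is 82^((271+1)/4) = 82^68 mod 271.
Repeated squaring: 82^2≡220, 82^4≡162, 82^8≡228, 82^16≡223, 82^32≡136, 82^64≡68 (mod 271).
82^68 = 82^(64+4) ≡ 176 (mod 271).
Check: 176² = 30976 ≡ 82 (mod 271). The two roots are 95 and 176.

95, 176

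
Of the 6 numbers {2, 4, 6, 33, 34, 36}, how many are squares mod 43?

(2/43) = -1 → non-residue.
(4/43) = +1 → QR.
(6/43) = +1 → QR.
(33/43) = -1 → non-residue.
(34/43) = -1 → non-residue.
(36/43) = +1 → QR.
Total quadratic residues among the 6: 3.

3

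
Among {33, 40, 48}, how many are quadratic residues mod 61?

(33/61) = -1 → non-residue.
(40/61) = -1 → non-residue.
(48/61) = +1 → QR.
Total quadratic residues among the 3: 1.

1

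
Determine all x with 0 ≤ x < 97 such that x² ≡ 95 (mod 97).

17, 80

97 ≡ 1 (mod 4), so we find a root by search.
Trying successive values, 17² = 289 ≡ 95 (mod 97). The other root is 97 − 17 = 80.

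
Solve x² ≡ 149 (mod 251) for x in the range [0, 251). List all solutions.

Since 251 ≡ 3 (mod 4), a square root of 149 is 149^((251+1)/4) = 149^63 mod 251.
Repeated squaring: 149^2≡113, 149^4≡219, 149^8≡20, 149^16≡149, 149^32≡113 (mod 251).
149^63 = 149^(32+16+8+4+2+1) ≡ 20 (mod 251).
Check: 20² = 400 ≡ 149 (mod 251). The two roots are 20 and 231.

20, 231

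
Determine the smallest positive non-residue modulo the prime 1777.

5

(2/1777) = +1, so 2 is a residue.
(3/1777) = +1, so 3 is a residue.
(4/1777) = +1, so 4 is a residue.
(5/1777) = −1, so 5 is the smallest positive non-residue mod 1777.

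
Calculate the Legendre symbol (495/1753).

-1

Reciprocity: 495 ≡ 3 and 1753 ≡ 1 (mod 4), so (495/1753) = +(1753/495).
Reduce top mod 495: now compute (268/495).
Pull out 2^2: since 495 ≡ 7 (mod 8), (2/495) = +1, so (2/495)^2 = +1.
Reciprocity: 67 ≡ 3 and 495 ≡ 3 (mod 4), so (67/495) = −(495/67).
Reduce top mod 67: now compute (26/67).
Pull out 2: since 67 ≡ 3 (mod 8), (2/67) = -1.
Reciprocity: 13 ≡ 1 and 67 ≡ 3 (mod 4), so (13/67) = +(67/13).
Reduce top mod 13: now compute (2/13).
Pull out 2: since 13 ≡ 5 (mod 8), (2/13) = -1.
Reached (1/13) = 1. Collecting the sign flips along the way, the symbol is -1.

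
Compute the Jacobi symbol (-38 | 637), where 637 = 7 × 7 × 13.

First reduce: -38 ≡ 599 (mod 637).
Reciprocity: 599 ≡ 3 and 637 ≡ 1 (mod 4), so (599/637) = +(637/599).
Reduce top mod 599: now compute (38/599).
Pull out 2: since 599 ≡ 7 (mod 8), (2/599) = +1.
Reciprocity: 19 ≡ 3 and 599 ≡ 3 (mod 4), so (19/599) = −(599/19).
Reduce top mod 19: now compute (10/19).
Pull out 2: since 19 ≡ 3 (mod 8), (2/19) = -1.
Reciprocity: 5 ≡ 1 and 19 ≡ 3 (mod 4), so (5/19) = +(19/5).
Reduce top mod 5: now compute (4/5).
Pull out 2^2: since 5 ≡ 5 (mod 8), (2/5) = -1, so (2/5)^2 = +1.
Reached (1/5) = 1. Collecting the sign flips along the way, the symbol is +1.

1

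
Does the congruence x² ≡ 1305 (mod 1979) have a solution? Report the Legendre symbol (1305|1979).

1

Reciprocity: 1305 ≡ 1 and 1979 ≡ 3 (mod 4), so (1305/1979) = +(1979/1305).
Reduce top mod 1305: now compute (674/1305).
Pull out 2: since 1305 ≡ 1 (mod 8), (2/1305) = +1.
Reciprocity: 337 ≡ 1 and 1305 ≡ 1 (mod 4), so (337/1305) = +(1305/337).
Reduce top mod 337: now compute (294/337).
Pull out 2: since 337 ≡ 1 (mod 8), (2/337) = +1.
Reciprocity: 147 ≡ 3 and 337 ≡ 1 (mod 4), so (147/337) = +(337/147).
Reduce top mod 147: now compute (43/147).
Reciprocity: 43 ≡ 3 and 147 ≡ 3 (mod 4), so (43/147) = −(147/43).
Reduce top mod 43: now compute (18/43).
Pull out 2: since 43 ≡ 3 (mod 8), (2/43) = -1.
Reciprocity: 9 ≡ 1 and 43 ≡ 3 (mod 4), so (9/43) = +(43/9).
Reduce top mod 9: now compute (7/9).
Reciprocity: 7 ≡ 3 and 9 ≡ 1 (mod 4), so (7/9) = +(9/7).
Reduce top mod 7: now compute (2/7).
Pull out 2: since 7 ≡ 7 (mod 8), (2/7) = +1.
Reached (1/7) = 1. Collecting the sign flips along the way, the symbol is +1.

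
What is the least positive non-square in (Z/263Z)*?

(2/263) = +1, so 2 is a residue.
(3/263) = +1, so 3 is a residue.
(4/263) = +1, so 4 is a residue.
(5/263) = −1, so 5 is the smallest positive non-residue mod 263.

5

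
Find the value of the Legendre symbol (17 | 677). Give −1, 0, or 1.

-1

Euler's criterion: (17/677) ≡ 17^338 (mod 677).
17^2 ≡ 289 (mod 677)
17^4 ≡ 250 (mod 677)
17^8 ≡ 216 (mod 677)
17^16 ≡ 620 (mod 677)
17^32 ≡ 541 (mod 677)
17^64 ≡ 217 (mod 677)
17^128 ≡ 376 (mod 677)
17^256 ≡ 560 (mod 677)
17^338 = 17^(256+64+16+2) ≡ 676 (mod 677).
Result is 676 ≡ −1, so (17/677) = −1.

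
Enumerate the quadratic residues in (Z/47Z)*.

1 2 3 4 6 7 8 9 12 14 16 17 18 21 24 25 27 28 32 34 36 37 42

Square k = 1,…,23 (k and 47−k give the same square):
1²=1, 2²=4, 3²=9, 4²=16, 5²=25, 6²=36, 7²≡2, 8²≡17, 9²≡34, 10²≡6, 11²≡27, 12²≡3, 13²≡28, 14²≡8, 15²≡37, 16²≡21, 17²≡7, 18²≡42, 19²≡32, 20²≡24, 21²≡18, 22²≡14, 23²≡12 (mod 47).
So the quadratic residues mod 47 are {1, 2, 3, 4, 6, 7, 8, 9, 12, 14, 16, 17, 18, 21, 24, 25, 27, 28, 32, 34, 36, 37, 42}.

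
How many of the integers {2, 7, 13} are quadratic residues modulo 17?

2

(2/17) = +1 → QR.
(7/17) = -1 → non-residue.
(13/17) = +1 → QR.
Total quadratic residues among the 3: 2.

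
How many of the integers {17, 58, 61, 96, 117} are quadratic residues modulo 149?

(17/149) = +1 → QR.
(58/149) = -1 → non-residue.
(61/149) = +1 → QR.
(96/149) = +1 → QR.
(117/149) = -1 → non-residue.
Total quadratic residues among the 5: 3.

3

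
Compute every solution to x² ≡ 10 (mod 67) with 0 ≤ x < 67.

Since 67 ≡ 3 (mod 4), a square root of 10 is 10^((67+1)/4) = 10^17 mod 67.
Repeated squaring: 10^2≡33, 10^4≡17, 10^8≡21, 10^16≡39 (mod 67).
10^17 = 10^(16+1) ≡ 55 (mod 67).
Check: 55² = 3025 ≡ 10 (mod 67). The two roots are 12 and 55.

12, 55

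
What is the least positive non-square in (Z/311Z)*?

(2/311) = +1, so 2 is a residue.
(3/311) = +1, so 3 is a residue.
(4/311) = +1, so 4 is a residue.
(5/311) = +1, so 5 is a residue.
(6/311) = +1, so 6 is a residue.
(7/311) = +1, so 7 is a residue.
(8/311) = +1, so 8 is a residue.
(9/311) = +1, so 9 is a residue.
(10/311) = +1, so 10 is a residue.
(11/311) = −1, so 11 is the smallest positive non-residue mod 311.

11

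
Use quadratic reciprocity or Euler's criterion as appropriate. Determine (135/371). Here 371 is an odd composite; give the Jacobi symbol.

Reciprocity: 135 ≡ 3 and 371 ≡ 3 (mod 4), so (135/371) = −(371/135).
Reduce top mod 135: now compute (101/135).
Reciprocity: 101 ≡ 1 and 135 ≡ 3 (mod 4), so (101/135) = +(135/101).
Reduce top mod 101: now compute (34/101).
Pull out 2: since 101 ≡ 5 (mod 8), (2/101) = -1.
Reciprocity: 17 ≡ 1 and 101 ≡ 1 (mod 4), so (17/101) = +(101/17).
Reduce top mod 17: now compute (16/17).
Pull out 2^4: since 17 ≡ 1 (mod 8), (2/17) = +1, so (2/17)^4 = +1.
Reached (1/17) = 1. Collecting the sign flips along the way, the symbol is +1.

1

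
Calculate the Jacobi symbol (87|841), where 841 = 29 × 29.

0

Reciprocity: 87 ≡ 3 and 841 ≡ 1 (mod 4), so (87/841) = +(841/87).
Reduce top mod 87: now compute (58/87).
Pull out 2: since 87 ≡ 7 (mod 8), (2/87) = +1.
Reciprocity: 29 ≡ 1 and 87 ≡ 3 (mod 4), so (29/87) = +(87/29).
Reduce top mod 29: now compute (0/29).
Top reduces to 0: gcd > 1, so the symbol is 0.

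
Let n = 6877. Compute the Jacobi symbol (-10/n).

First reduce: -10 ≡ 6867 (mod 6877).
Reciprocity: 6867 ≡ 3 and 6877 ≡ 1 (mod 4), so (6867/6877) = +(6877/6867).
Reduce top mod 6867: now compute (10/6867).
Pull out 2: since 6867 ≡ 3 (mod 8), (2/6867) = -1.
Reciprocity: 5 ≡ 1 and 6867 ≡ 3 (mod 4), so (5/6867) = +(6867/5).
Reduce top mod 5: now compute (2/5).
Pull out 2: since 5 ≡ 5 (mod 8), (2/5) = -1.
Reached (1/5) = 1. Collecting the sign flips along the way, the symbol is +1.

1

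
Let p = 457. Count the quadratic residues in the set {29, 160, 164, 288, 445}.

(29/457) = +1 → QR.
(160/457) = -1 → non-residue.
(164/457) = -1 → non-residue.
(288/457) = +1 → QR.
(445/457) = +1 → QR.
Total quadratic residues among the 5: 3.

3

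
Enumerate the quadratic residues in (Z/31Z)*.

Square k = 1,…,15 (k and 31−k give the same square):
1²=1, 2²=4, 3²=9, 4²=16, 5²=25, 6²≡5, 7²≡18, 8²≡2, 9²≡19, 10²≡7, 11²≡28, 12²≡20, 13²≡14, 14²≡10, 15²≡8 (mod 31).
So the quadratic residues mod 31 are {1, 2, 4, 5, 7, 8, 9, 10, 14, 16, 18, 19, 20, 25, 28}.

1, 2, 4, 5, 7, 8, 9, 10, 14, 16, 18, 19, 20, 25, 28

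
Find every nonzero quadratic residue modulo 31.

Square k = 1,…,15 (k and 31−k give the same square):
1²=1, 2²=4, 3²=9, 4²=16, 5²=25, 6²≡5, 7²≡18, 8²≡2, 9²≡19, 10²≡7, 11²≡28, 12²≡20, 13²≡14, 14²≡10, 15²≡8 (mod 31).
So the quadratic residues mod 31 are {1, 2, 4, 5, 7, 8, 9, 10, 14, 16, 18, 19, 20, 25, 28}.

1 2 4 5 7 8 9 10 14 16 18 19 20 25 28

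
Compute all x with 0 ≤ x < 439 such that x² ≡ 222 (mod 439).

Since 439 ≡ 3 (mod 4), a square root of 222 is 222^((439+1)/4) = 222^110 mod 439.
Repeated squaring: 222^2≡116, 222^4≡286, 222^8≡142, 222^16≡409, 222^32≡22, 222^64≡45 (mod 439).
222^110 = 222^(64+32+8+4+2) ≡ 77 (mod 439).
Check: 77² = 5929 ≡ 222 (mod 439). The two roots are 77 and 362.

77, 362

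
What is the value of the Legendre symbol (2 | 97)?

1

Pull out 2: since 97 ≡ 1 (mod 8), (2/97) = +1.
Reached (1/97) = 1. Collecting the sign flips along the way, the symbol is +1.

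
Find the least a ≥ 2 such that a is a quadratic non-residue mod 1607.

5

(2/1607) = +1, so 2 is a residue.
(3/1607) = +1, so 3 is a residue.
(4/1607) = +1, so 4 is a residue.
(5/1607) = −1, so 5 is the smallest positive non-residue mod 1607.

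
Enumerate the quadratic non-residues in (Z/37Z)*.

2, 5, 6, 8, 13, 14, 15, 17, 18, 19, 20, 22, 23, 24, 29, 31, 32, 35

Square k = 1,…,18 (k and 37−k give the same square):
1²=1, 2²=4, 3²=9, 4²=16, 5²=25, 6²=36, 7²≡12, 8²≡27, 9²≡7, 10²≡26, 11²≡10, 12²≡33, 13²≡21, 14²≡11, 15²≡3, 16²≡34, 17²≡30, 18²≡28 (mod 37).
The residues are {1, 3, 4, 7, 9, 10, 11, 12, 16, 21, 25, 26, 27, 28, 30, 33, 34, 36}; the non-residues are the remaining 18 nonzero classes.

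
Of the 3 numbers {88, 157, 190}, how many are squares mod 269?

(88/269) = -1 → non-residue.
(157/269) = -1 → non-residue.
(190/269) = +1 → QR.
Total quadratic residues among the 3: 1.

1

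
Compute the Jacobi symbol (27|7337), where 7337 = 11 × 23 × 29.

Reciprocity: 27 ≡ 3 and 7337 ≡ 1 (mod 4), so (27/7337) = +(7337/27).
Reduce top mod 27: now compute (20/27).
Pull out 2^2: since 27 ≡ 3 (mod 8), (2/27) = -1, so (2/27)^2 = +1.
Reciprocity: 5 ≡ 1 and 27 ≡ 3 (mod 4), so (5/27) = +(27/5).
Reduce top mod 5: now compute (2/5).
Pull out 2: since 5 ≡ 5 (mod 8), (2/5) = -1.
Reached (1/5) = 1. Collecting the sign flips along the way, the symbol is -1.

-1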